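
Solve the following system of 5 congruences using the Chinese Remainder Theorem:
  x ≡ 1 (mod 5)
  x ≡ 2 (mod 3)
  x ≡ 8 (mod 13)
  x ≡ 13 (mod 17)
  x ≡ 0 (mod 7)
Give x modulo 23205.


Product of moduli M = 5 · 3 · 13 · 17 · 7 = 23205.
Merge one congruence at a time:
  Start: x ≡ 1 (mod 5).
  Combine with x ≡ 2 (mod 3); new modulus lcm = 15.
    Write x = 1 + 5·t and substitute into x ≡ 2 (mod 3): 5·t ≡ 2 − 1 = 1 (mod 3).
    Reduce coefficients mod 3: 2·t ≡ 1 (mod 3).
    The inverse of 2 mod 3 is 2 (since 2·2 = 4 = 1·3 + 1), so t ≡ 2·1 = 2 ≡ 2 (mod 3).
    Then x = 1 + 5·2 = 11, valid modulo lcm(5, 3) = 15: x ≡ 11 (mod 15).
  Combine with x ≡ 8 (mod 13); new modulus lcm = 195.
    Write x = 11 + 15·t and substitute into x ≡ 8 (mod 13): 15·t ≡ 8 − 11 = -3 (mod 13).
    Reduce coefficients mod 13: 2·t ≡ 10 (mod 13).
    The inverse of 2 mod 13 is 7 (since 2·7 = 14 = 1·13 + 1), so t ≡ 7·10 = 70 ≡ 5 (mod 13).
    Then x = 11 + 15·5 = 86, valid modulo lcm(15, 13) = 195: x ≡ 86 (mod 195).
  Combine with x ≡ 13 (mod 17); new modulus lcm = 3315.
    Write x = 86 + 195·t and substitute into x ≡ 13 (mod 17): 195·t ≡ 13 − 86 = -73 (mod 17).
    Reduce coefficients mod 17: 8·t ≡ 12 (mod 17).
    The inverse of 8 mod 17 is 15 (since 8·15 = 120 = 7·17 + 1), so t ≡ 15·12 = 180 ≡ 10 (mod 17).
    Then x = 86 + 195·10 = 2036, valid modulo lcm(195, 17) = 3315: x ≡ 2036 (mod 3315).
  Combine with x ≡ 0 (mod 7); new modulus lcm = 23205.
    Write x = 2036 + 3315·t and substitute into x ≡ 0 (mod 7): 3315·t ≡ 0 − 2036 = -2036 (mod 7).
    Reduce coefficients mod 7: 4·t ≡ 1 (mod 7).
    The inverse of 4 mod 7 is 2 (since 4·2 = 8 = 1·7 + 1), so t ≡ 2·1 = 2 ≡ 2 (mod 7).
    Then x = 2036 + 3315·2 = 8666, valid modulo lcm(3315, 7) = 23205: x ≡ 8666 (mod 23205).
Verify against each original: 8666 mod 5 = 1, 8666 mod 3 = 2, 8666 mod 13 = 8, 8666 mod 17 = 13, 8666 mod 7 = 0.

x ≡ 8666 (mod 23205).


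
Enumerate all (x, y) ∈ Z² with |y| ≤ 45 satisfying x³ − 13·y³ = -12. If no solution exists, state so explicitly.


The equation is x³ - 13y³ = -12. For fixed y, x³ = 13·y³ − 12, so a solution requires the RHS to be a perfect cube.
Strategy: iterate y from -45 to 45, compute RHS = 13·y³ − 12, and check whether it is a (positive or negative) perfect cube.
Check small values of y:
  y = 0: RHS = -12 is not a perfect cube.
  y = 1: RHS = 1 = (1)³ ⇒ x = 1 works.
  y = -1: RHS = -25 is not a perfect cube.
  y = 2: RHS = 92 is not a perfect cube.
  y = -2: RHS = -116 is not a perfect cube.
  y = 3: RHS = 339 is not a perfect cube.
  y = -3: RHS = -363 is not a perfect cube.
Continuing the search up to |y| = 45 finds no further solutions beyond those listed.
Collected solutions: (1, 1).

Solutions (with |y| ≤ 45): (1, 1).


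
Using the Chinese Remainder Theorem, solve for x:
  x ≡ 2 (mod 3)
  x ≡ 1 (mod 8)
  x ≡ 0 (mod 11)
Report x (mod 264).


Moduli 3, 8, 11 are pairwise coprime; by CRT there is a unique solution modulo M = 3 · 8 · 11 = 264.
Solve pairwise, accumulating the modulus:
  Start with x ≡ 2 (mod 3).
  Combine with x ≡ 1 (mod 8): since gcd(3, 8) = 1, we get a unique residue mod 24.
    Write x = 2 + 3·t and substitute into x ≡ 1 (mod 8): 3·t ≡ 1 − 2 = -1 (mod 8).
    Reduce coefficients mod 8: 3·t ≡ 7 (mod 8).
    The inverse of 3 mod 8 is 3 (since 3·3 = 9 = 1·8 + 1), so t ≡ 3·7 = 21 ≡ 5 (mod 8).
    Then x = 2 + 3·5 = 17, valid modulo lcm(3, 8) = 24: x ≡ 17 (mod 24).
  Combine with x ≡ 0 (mod 11): since gcd(24, 11) = 1, we get a unique residue mod 264.
    Write x = 17 + 24·t and substitute into x ≡ 0 (mod 11): 24·t ≡ 0 − 17 = -17 (mod 11).
    Reduce coefficients mod 11: 2·t ≡ 5 (mod 11).
    The inverse of 2 mod 11 is 6 (since 2·6 = 12 = 1·11 + 1), so t ≡ 6·5 = 30 ≡ 8 (mod 11).
    Then x = 17 + 24·8 = 209, valid modulo lcm(24, 11) = 264: x ≡ 209 (mod 264).
Verify: 209 mod 3 = 2 ✓, 209 mod 8 = 1 ✓, 209 mod 11 = 0 ✓.

x ≡ 209 (mod 264).


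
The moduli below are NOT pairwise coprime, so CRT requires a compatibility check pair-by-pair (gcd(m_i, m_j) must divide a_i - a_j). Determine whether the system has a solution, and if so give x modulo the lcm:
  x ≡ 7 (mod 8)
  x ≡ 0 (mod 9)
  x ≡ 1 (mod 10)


Moduli 8, 9, 10 are not pairwise coprime, so CRT works modulo lcm(m_i) when all pairwise compatibility conditions hold.
Pairwise compatibility: gcd(m_i, m_j) must divide a_i - a_j for every pair.
Merge one congruence at a time:
  Start: x ≡ 7 (mod 8).
  Combine with x ≡ 0 (mod 9): gcd(8, 9) = 1; 0 - 7 = -7, which IS divisible by 1, so compatible.
    Write x = 7 + 8·t and substitute into x ≡ 0 (mod 9): 8·t ≡ 0 − 7 = -7 (mod 9).
    Reduce coefficients mod 9: 8·t ≡ 2 (mod 9).
    The inverse of 8 mod 9 is 8 (since 8·8 = 64 = 7·9 + 1), so t ≡ 8·2 = 16 ≡ 7 (mod 9).
    Then x = 7 + 8·7 = 63, valid modulo lcm(8, 9) = 72: x ≡ 63 (mod 72).
  Combine with x ≡ 1 (mod 10): gcd(72, 10) = 2; 1 - 63 = -62, which IS divisible by 2, so compatible.
    Write x = 63 + 72·t and substitute into x ≡ 1 (mod 10): 72·t ≡ 1 − 63 = -62 (mod 10).
    Divide the congruence (and modulus) by g = 2: 36·t ≡ -31 (mod 5).
    Reduce coefficients mod 5: 1·t ≡ 4 (mod 5).
    So t ≡ 4 (mod 5).
    Then x = 63 + 72·4 = 351, valid modulo lcm(72, 10) = 360: x ≡ 351 (mod 360).
Verify: 351 mod 8 = 7, 351 mod 9 = 0, 351 mod 10 = 1.

x ≡ 351 (mod 360).


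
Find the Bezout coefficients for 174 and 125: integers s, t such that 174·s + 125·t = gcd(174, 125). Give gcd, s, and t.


Euclidean algorithm on (174, 125) — divide until remainder is 0:
  174 = 1 · 125 + 49
  125 = 2 · 49 + 27
  49 = 1 · 27 + 22
  27 = 1 · 22 + 5
  22 = 4 · 5 + 2
  5 = 2 · 2 + 1
  2 = 2 · 1 + 0
gcd(174, 125) = 1.
Track Bezout coefficients alongside the remainders: start with r₀ = 174 = a·1 + b·0 (s = 1, t = 0) and r₁ = 125 = a·0 + b·1 (s = 0, t = 1); each new remainder r_{k+1} = r_{k-1} − q_k·r_k inherits s_{k+1} = s_{k-1} − q_k·s_k, t_{k+1} = t_{k-1} − q_k·t_k, so r_k = a·s_k + b·t_k at every step:
  q = 1: r = 49, s = 1 − 1·0 = 1, t = 0 − 1·1 = -1  (check: 174·1 + 125·(-1) = 49)
  q = 2: r = 27, s = 0 − 2·1 = -2, t = 1 − 2·(-1) = 3  (check: 174·(-2) + 125·3 = 27)
  q = 1: r = 22, s = 1 − 1·(-2) = 3, t = -1 − 1·3 = -4  (check: 174·3 + 125·(-4) = 22)
  q = 1: r = 5, s = -2 − 1·3 = -5, t = 3 − 1·(-4) = 7  (check: 174·(-5) + 125·7 = 5)
  q = 4: r = 2, s = 3 − 4·(-5) = 23, t = -4 − 4·7 = -32  (check: 174·23 + 125·(-32) = 2)
  q = 2: r = 1, s = -5 − 2·23 = -51, t = 7 − 2·(-32) = 71  (check: 174·(-51) + 125·71 = 1)
The row with r = 1 (the gcd) gives the Bezout coefficients s = -51, t = 71.
Result: 174 · (-51) + 125 · (71) = 1.

gcd(174, 125) = 1; s = -51, t = 71 (check: 174·(-51) + 125·71 = 1).


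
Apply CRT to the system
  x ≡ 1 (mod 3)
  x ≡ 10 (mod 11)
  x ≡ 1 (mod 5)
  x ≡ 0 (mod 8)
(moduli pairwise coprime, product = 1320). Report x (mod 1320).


Product of moduli M = 3 · 11 · 5 · 8 = 1320.
Merge one congruence at a time:
  Start: x ≡ 1 (mod 3).
  Combine with x ≡ 10 (mod 11); new modulus lcm = 33.
    Write x = 1 + 3·t and substitute into x ≡ 10 (mod 11): 3·t ≡ 10 − 1 = 9 (mod 11).
    The inverse of 3 mod 11 is 4 (since 3·4 = 12 = 1·11 + 1), so t ≡ 4·9 = 36 ≡ 3 (mod 11).
    Then x = 1 + 3·3 = 10, valid modulo lcm(3, 11) = 33: x ≡ 10 (mod 33).
  Combine with x ≡ 1 (mod 5); new modulus lcm = 165.
    Write x = 10 + 33·t and substitute into x ≡ 1 (mod 5): 33·t ≡ 1 − 10 = -9 (mod 5).
    Reduce coefficients mod 5: 3·t ≡ 1 (mod 5).
    The inverse of 3 mod 5 is 2 (since 3·2 = 6 = 1·5 + 1), so t ≡ 2·1 = 2 ≡ 2 (mod 5).
    Then x = 10 + 33·2 = 76, valid modulo lcm(33, 5) = 165: x ≡ 76 (mod 165).
  Combine with x ≡ 0 (mod 8); new modulus lcm = 1320.
    Write x = 76 + 165·t and substitute into x ≡ 0 (mod 8): 165·t ≡ 0 − 76 = -76 (mod 8).
    Reduce coefficients mod 8: 5·t ≡ 4 (mod 8).
    The inverse of 5 mod 8 is 5 (since 5·5 = 25 = 3·8 + 1), so t ≡ 5·4 = 20 ≡ 4 (mod 8).
    Then x = 76 + 165·4 = 736, valid modulo lcm(165, 8) = 1320: x ≡ 736 (mod 1320).
Verify against each original: 736 mod 3 = 1, 736 mod 11 = 10, 736 mod 5 = 1, 736 mod 8 = 0.

x ≡ 736 (mod 1320).


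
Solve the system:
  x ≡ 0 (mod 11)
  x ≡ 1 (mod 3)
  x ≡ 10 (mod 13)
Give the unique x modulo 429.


Moduli 11, 3, 13 are pairwise coprime; by CRT there is a unique solution modulo M = 11 · 3 · 13 = 429.
Solve pairwise, accumulating the modulus:
  Start with x ≡ 0 (mod 11).
  Combine with x ≡ 1 (mod 3): since gcd(11, 3) = 1, we get a unique residue mod 33.
    Write x = 0 + 11·t and substitute into x ≡ 1 (mod 3): 11·t ≡ 1 − 0 = 1 (mod 3).
    Reduce coefficients mod 3: 2·t ≡ 1 (mod 3).
    The inverse of 2 mod 3 is 2 (since 2·2 = 4 = 1·3 + 1), so t ≡ 2·1 = 2 ≡ 2 (mod 3).
    Then x = 0 + 11·2 = 22, valid modulo lcm(11, 3) = 33: x ≡ 22 (mod 33).
  Combine with x ≡ 10 (mod 13): since gcd(33, 13) = 1, we get a unique residue mod 429.
    Write x = 22 + 33·t and substitute into x ≡ 10 (mod 13): 33·t ≡ 10 − 22 = -12 (mod 13).
    Reduce coefficients mod 13: 7·t ≡ 1 (mod 13).
    The inverse of 7 mod 13 is 2 (since 7·2 = 14 = 1·13 + 1), so t ≡ 2·1 = 2 ≡ 2 (mod 13).
    Then x = 22 + 33·2 = 88, valid modulo lcm(33, 13) = 429: x ≡ 88 (mod 429).
Verify: 88 mod 11 = 0 ✓, 88 mod 3 = 1 ✓, 88 mod 13 = 10 ✓.

x ≡ 88 (mod 429).


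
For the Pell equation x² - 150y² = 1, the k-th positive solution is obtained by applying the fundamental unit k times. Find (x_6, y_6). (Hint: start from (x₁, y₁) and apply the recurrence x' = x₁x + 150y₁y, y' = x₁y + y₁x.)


Step 1: Find the fundamental solution (x₁, y₁) of x² - 150y² = 1.
  Expand √150 as a continued fraction. a₀ = ⌊√150⌋ = 12; iterate m_{k+1} = d_k·a_k − m_k, d_{k+1} = (150 − m_{k+1}²)/d_k, a_{k+1} = ⌊(a₀ + m_{k+1})/d_{k+1}⌋ (starting m₀ = 0, d₀ = 1), with convergents p_k = a_k·p_{k-1} + p_{k-2}, q_k = a_k·q_{k-1} + q_{k-2} (p₋₁ = 1, q₋₁ = 0):
  k = 0: a₀ = 12; p₀/q₀ = 12/1; p₀² − 150·q₀² = 144 − 150 = -6.
  k = 1: m = 12, d = 6, a = ⌊(12 + 12)/6⌋ = 4; p/q = (4·12 + 1)/(4·1 + 0) = 49/4; p² − 150·q² = 2401 − 2400 = 1.
  The first convergent with p² − 150·q² = 1 gives the fundamental solution (x₁, y₁) = (49, 4).
Step 2: Apply the recurrence (x_{n+1}, y_{n+1}) = (x₁x_n + 150y₁y_n, x₁y_n + y₁x_n) repeatedly.
  From (x_1, y_1) = (49, 4): x_2 = 49·49 + 150·4·4 = 4801; y_2 = 49·4 + 4·49 = 392.
  From (x_2, y_2) = (4801, 392): x_3 = 49·4801 + 150·4·392 = 470449; y_3 = 49·392 + 4·4801 = 38412.
  From (x_3, y_3) = (470449, 38412): x_4 = 49·470449 + 150·4·38412 = 46099201; y_4 = 49·38412 + 4·470449 = 3763984.
  From (x_4, y_4) = (46099201, 3763984): x_5 = 49·46099201 + 150·4·3763984 = 4517251249; y_5 = 49·3763984 + 4·46099201 = 368832020.
  From (x_5, y_5) = (4517251249, 368832020): x_6 = 49·4517251249 + 150·4·368832020 = 442644523201; y_6 = 49·368832020 + 4·4517251249 = 36141773976.
Step 3: Verify x_6² - 150·y_6² = 195934173919840627286401 - 195934173919840627286400 = 1 (should be 1). ✓

(x_1, y_1) = (49, 4); (x_6, y_6) = (442644523201, 36141773976).


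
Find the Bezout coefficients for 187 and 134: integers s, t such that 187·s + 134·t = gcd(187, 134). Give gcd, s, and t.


Euclidean algorithm on (187, 134) — divide until remainder is 0:
  187 = 1 · 134 + 53
  134 = 2 · 53 + 28
  53 = 1 · 28 + 25
  28 = 1 · 25 + 3
  25 = 8 · 3 + 1
  3 = 3 · 1 + 0
gcd(187, 134) = 1.
Track Bezout coefficients alongside the remainders: start with r₀ = 187 = a·1 + b·0 (s = 1, t = 0) and r₁ = 134 = a·0 + b·1 (s = 0, t = 1); each new remainder r_{k+1} = r_{k-1} − q_k·r_k inherits s_{k+1} = s_{k-1} − q_k·s_k, t_{k+1} = t_{k-1} − q_k·t_k, so r_k = a·s_k + b·t_k at every step:
  q = 1: r = 53, s = 1 − 1·0 = 1, t = 0 − 1·1 = -1  (check: 187·1 + 134·(-1) = 53)
  q = 2: r = 28, s = 0 − 2·1 = -2, t = 1 − 2·(-1) = 3  (check: 187·(-2) + 134·3 = 28)
  q = 1: r = 25, s = 1 − 1·(-2) = 3, t = -1 − 1·3 = -4  (check: 187·3 + 134·(-4) = 25)
  q = 1: r = 3, s = -2 − 1·3 = -5, t = 3 − 1·(-4) = 7  (check: 187·(-5) + 134·7 = 3)
  q = 8: r = 1, s = 3 − 8·(-5) = 43, t = -4 − 8·7 = -60  (check: 187·43 + 134·(-60) = 1)
The row with r = 1 (the gcd) gives the Bezout coefficients s = 43, t = -60.
Result: 187 · (43) + 134 · (-60) = 1.

gcd(187, 134) = 1; s = 43, t = -60 (check: 187·43 + 134·(-60) = 1).


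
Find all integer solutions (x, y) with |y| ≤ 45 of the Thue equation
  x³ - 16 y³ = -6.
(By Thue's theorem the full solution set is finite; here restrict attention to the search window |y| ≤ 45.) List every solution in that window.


The equation is x³ - 16y³ = -6. For fixed y, x³ = 16·y³ − 6, so a solution requires the RHS to be a perfect cube.
Strategy: iterate y from -45 to 45, compute RHS = 16·y³ − 6, and check whether it is a (positive or negative) perfect cube.
Check small values of y:
  y = 0: RHS = -6 is not a perfect cube.
  y = 1: RHS = 10 is not a perfect cube.
  y = -1: RHS = -22 is not a perfect cube.
  y = 2: RHS = 122 is not a perfect cube.
  y = -2: RHS = -134 is not a perfect cube.
  y = 3: RHS = 426 is not a perfect cube.
  y = -3: RHS = -438 is not a perfect cube.
Continuing the search up to |y| = 45 finds no solutions either.
No (x, y) in the scanned range satisfies the equation.

No integer solutions with |y| ≤ 45.


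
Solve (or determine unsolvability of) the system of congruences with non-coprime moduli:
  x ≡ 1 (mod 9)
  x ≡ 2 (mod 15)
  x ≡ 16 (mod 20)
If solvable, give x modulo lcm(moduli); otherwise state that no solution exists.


Moduli 9, 15, 20 are not pairwise coprime, so CRT works modulo lcm(m_i) when all pairwise compatibility conditions hold.
Pairwise compatibility: gcd(m_i, m_j) must divide a_i - a_j for every pair.
Merge one congruence at a time:
  Start: x ≡ 1 (mod 9).
  Combine with x ≡ 2 (mod 15): gcd(9, 15) = 3, and 2 - 1 = 1 is NOT divisible by 3.
    ⇒ system is inconsistent (no integer solution).

No solution (the system is inconsistent).


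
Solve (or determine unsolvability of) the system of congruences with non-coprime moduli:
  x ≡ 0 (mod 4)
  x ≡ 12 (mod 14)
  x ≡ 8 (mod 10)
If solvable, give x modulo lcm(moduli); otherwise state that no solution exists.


Moduli 4, 14, 10 are not pairwise coprime, so CRT works modulo lcm(m_i) when all pairwise compatibility conditions hold.
Pairwise compatibility: gcd(m_i, m_j) must divide a_i - a_j for every pair.
Merge one congruence at a time:
  Start: x ≡ 0 (mod 4).
  Combine with x ≡ 12 (mod 14): gcd(4, 14) = 2; 12 - 0 = 12, which IS divisible by 2, so compatible.
    Write x = 0 + 4·t and substitute into x ≡ 12 (mod 14): 4·t ≡ 12 − 0 = 12 (mod 14).
    Divide the congruence (and modulus) by g = 2: 2·t ≡ 6 (mod 7).
    The inverse of 2 mod 7 is 4 (since 2·4 = 8 = 1·7 + 1), so t ≡ 4·6 = 24 ≡ 3 (mod 7).
    Then x = 0 + 4·3 = 12, valid modulo lcm(4, 14) = 28: x ≡ 12 (mod 28).
  Combine with x ≡ 8 (mod 10): gcd(28, 10) = 2; 8 - 12 = -4, which IS divisible by 2, so compatible.
    Write x = 12 + 28·t and substitute into x ≡ 8 (mod 10): 28·t ≡ 8 − 12 = -4 (mod 10).
    Divide the congruence (and modulus) by g = 2: 14·t ≡ -2 (mod 5).
    Reduce coefficients mod 5: 4·t ≡ 3 (mod 5).
    The inverse of 4 mod 5 is 4 (since 4·4 = 16 = 3·5 + 1), so t ≡ 4·3 = 12 ≡ 2 (mod 5).
    Then x = 12 + 28·2 = 68, valid modulo lcm(28, 10) = 140: x ≡ 68 (mod 140).
Verify: 68 mod 4 = 0, 68 mod 14 = 12, 68 mod 10 = 8.

x ≡ 68 (mod 140).


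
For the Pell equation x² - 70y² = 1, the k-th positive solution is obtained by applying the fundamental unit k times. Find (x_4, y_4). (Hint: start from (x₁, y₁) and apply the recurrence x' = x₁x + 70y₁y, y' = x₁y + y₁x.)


Step 1: Find the fundamental solution (x₁, y₁) of x² - 70y² = 1.
  Expand √70 as a continued fraction. a₀ = ⌊√70⌋ = 8; iterate m_{k+1} = d_k·a_k − m_k, d_{k+1} = (70 − m_{k+1}²)/d_k, a_{k+1} = ⌊(a₀ + m_{k+1})/d_{k+1}⌋ (starting m₀ = 0, d₀ = 1), with convergents p_k = a_k·p_{k-1} + p_{k-2}, q_k = a_k·q_{k-1} + q_{k-2} (p₋₁ = 1, q₋₁ = 0):
  k = 0: a₀ = 8; p₀/q₀ = 8/1; p₀² − 70·q₀² = 64 − 70 = -6.
  k = 1: m = 8, d = 6, a = ⌊(8 + 8)/6⌋ = 2; p/q = (2·8 + 1)/(2·1 + 0) = 17/2; p² − 70·q² = 289 − 280 = 9.
  k = 2: m = 4, d = 9, a = ⌊(8 + 4)/9⌋ = 1; p/q = (1·17 + 8)/(1·2 + 1) = 25/3; p² − 70·q² = 625 − 630 = -5.
  k = 3: m = 5, d = 5, a = ⌊(8 + 5)/5⌋ = 2; p/q = (2·25 + 17)/(2·3 + 2) = 67/8; p² − 70·q² = 4489 − 4480 = 9.
  k = 4: m = 5, d = 9, a = ⌊(8 + 5)/9⌋ = 1; p/q = (1·67 + 25)/(1·8 + 3) = 92/11; p² − 70·q² = 8464 − 8470 = -6.
  k = 5: m = 4, d = 6, a = ⌊(8 + 4)/6⌋ = 2; p/q = (2·92 + 67)/(2·11 + 8) = 251/30; p² − 70·q² = 63001 − 63000 = 1.
  The first convergent with p² − 70·q² = 1 gives the fundamental solution (x₁, y₁) = (251, 30).
Step 2: Apply the recurrence (x_{n+1}, y_{n+1}) = (x₁x_n + 70y₁y_n, x₁y_n + y₁x_n) repeatedly.
  From (x_1, y_1) = (251, 30): x_2 = 251·251 + 70·30·30 = 126001; y_2 = 251·30 + 30·251 = 15060.
  From (x_2, y_2) = (126001, 15060): x_3 = 251·126001 + 70·30·15060 = 63252251; y_3 = 251·15060 + 30·126001 = 7560090.
  From (x_3, y_3) = (63252251, 7560090): x_4 = 251·63252251 + 70·30·7560090 = 31752504001; y_4 = 251·7560090 + 30·63252251 = 3795150120.
Step 3: Verify x_4² - 70·y_4² = 1008221510333521008001 - 1008221510333521008000 = 1 (should be 1). ✓

(x_1, y_1) = (251, 30); (x_4, y_4) = (31752504001, 3795150120).


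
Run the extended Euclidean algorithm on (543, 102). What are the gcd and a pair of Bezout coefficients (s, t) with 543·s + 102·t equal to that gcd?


Euclidean algorithm on (543, 102) — divide until remainder is 0:
  543 = 5 · 102 + 33
  102 = 3 · 33 + 3
  33 = 11 · 3 + 0
gcd(543, 102) = 3.
Track Bezout coefficients alongside the remainders: start with r₀ = 543 = a·1 + b·0 (s = 1, t = 0) and r₁ = 102 = a·0 + b·1 (s = 0, t = 1); each new remainder r_{k+1} = r_{k-1} − q_k·r_k inherits s_{k+1} = s_{k-1} − q_k·s_k, t_{k+1} = t_{k-1} − q_k·t_k, so r_k = a·s_k + b·t_k at every step:
  q = 5: r = 33, s = 1 − 5·0 = 1, t = 0 − 5·1 = -5  (check: 543·1 + 102·(-5) = 33)
  q = 3: r = 3, s = 0 − 3·1 = -3, t = 1 − 3·(-5) = 16  (check: 543·(-3) + 102·16 = 3)
The row with r = 3 (the gcd) gives the Bezout coefficients s = -3, t = 16.
Result: 543 · (-3) + 102 · (16) = 3.

gcd(543, 102) = 3; s = -3, t = 16 (check: 543·(-3) + 102·16 = 3).


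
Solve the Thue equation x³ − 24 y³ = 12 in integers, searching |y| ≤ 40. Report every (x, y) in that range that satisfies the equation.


The equation is x³ - 24y³ = 12. For fixed y, x³ = 24·y³ + 12, so a solution requires the RHS to be a perfect cube.
Strategy: iterate y from -40 to 40, compute RHS = 24·y³ + 12, and check whether it is a (positive or negative) perfect cube.
Check small values of y:
  y = 0: RHS = 12 is not a perfect cube.
  y = 1: RHS = 36 is not a perfect cube.
  y = -1: RHS = -12 is not a perfect cube.
  y = 2: RHS = 204 is not a perfect cube.
  y = -2: RHS = -180 is not a perfect cube.
  y = 3: RHS = 660 is not a perfect cube.
  y = -3: RHS = -636 is not a perfect cube.
Continuing the search up to |y| = 40 finds no solutions either.
No (x, y) in the scanned range satisfies the equation.

No integer solutions with |y| ≤ 40.


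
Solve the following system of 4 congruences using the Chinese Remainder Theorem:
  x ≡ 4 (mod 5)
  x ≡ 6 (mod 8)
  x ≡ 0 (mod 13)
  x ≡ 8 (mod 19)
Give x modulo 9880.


Product of moduli M = 5 · 8 · 13 · 19 = 9880.
Merge one congruence at a time:
  Start: x ≡ 4 (mod 5).
  Combine with x ≡ 6 (mod 8); new modulus lcm = 40.
    Write x = 4 + 5·t and substitute into x ≡ 6 (mod 8): 5·t ≡ 6 − 4 = 2 (mod 8).
    The inverse of 5 mod 8 is 5 (since 5·5 = 25 = 3·8 + 1), so t ≡ 5·2 = 10 ≡ 2 (mod 8).
    Then x = 4 + 5·2 = 14, valid modulo lcm(5, 8) = 40: x ≡ 14 (mod 40).
  Combine with x ≡ 0 (mod 13); new modulus lcm = 520.
    Write x = 14 + 40·t and substitute into x ≡ 0 (mod 13): 40·t ≡ 0 − 14 = -14 (mod 13).
    Reduce coefficients mod 13: 1·t ≡ 12 (mod 13).
    So t ≡ 12 (mod 13).
    Then x = 14 + 40·12 = 494, valid modulo lcm(40, 13) = 520: x ≡ 494 (mod 520).
  Combine with x ≡ 8 (mod 19); new modulus lcm = 9880.
    Write x = 494 + 520·t and substitute into x ≡ 8 (mod 19): 520·t ≡ 8 − 494 = -486 (mod 19).
    Reduce coefficients mod 19: 7·t ≡ 8 (mod 19).
    The inverse of 7 mod 19 is 11 (since 7·11 = 77 = 4·19 + 1), so t ≡ 11·8 = 88 ≡ 12 (mod 19).
    Then x = 494 + 520·12 = 6734, valid modulo lcm(520, 19) = 9880: x ≡ 6734 (mod 9880).
Verify against each original: 6734 mod 5 = 4, 6734 mod 8 = 6, 6734 mod 13 = 0, 6734 mod 19 = 8.

x ≡ 6734 (mod 9880).


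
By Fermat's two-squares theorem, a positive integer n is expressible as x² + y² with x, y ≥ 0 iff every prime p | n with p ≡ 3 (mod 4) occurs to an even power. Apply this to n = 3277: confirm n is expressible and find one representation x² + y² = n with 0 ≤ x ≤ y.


Step 1: Factor n = 3277 = 29 · 113.
Step 2: Check the mod-4 condition on each prime factor: 29 ≡ 1 (mod 4), exponent 1; 113 ≡ 1 (mod 4), exponent 1.
All primes ≡ 3 (mod 4) appear to even exponent (or don't appear), so by the two-squares theorem n IS expressible as a sum of two squares.
Step 3: Build a representation. Here n = 29 · 113 is a product of primes ≡ 1 (mod 4). Each prime p ≡ 1 (mod 4) is itself a sum of two squares; find a² by testing p − a² for a perfect square:
  29: 29 − 1² = 28, 29 − 2² = 25 = 5² ⇒ 29 = 2² + 5².
  113: 113 − 1² = 112, 113 − 2² = 109, 113 − 3² = 104, 113 − 4² = 97, 113 − 5² = 88, 113 − 6² = 77, 113 − 7² = 64 = 8² ⇒ 113 = 7² + 8².
  Combine using the Brahmagupta–Fibonacci identity (a² + b²)(c² + d²) = (ac − bd)² + (ad + bc)² = (ac + bd)² + (ad − bc)²:
  29 · 113 = 3277: from (2² + 5²)(7² + 8²), take (2·7 − 5·8, 2·8 + 5·7) = (14 − 40, 16 + 35) = (-26, 51); dropping signs (only squares matter) gives (26, 51); check 26² + 51² = 676 + 2601 = 3277 ✓.
Step 4: Order so x ≤ y and verify: 26² + 51² = 676 + 2601 = 3277 = n. ✓

n = 3277 = 26² + 51² (one valid representation with x ≤ y).


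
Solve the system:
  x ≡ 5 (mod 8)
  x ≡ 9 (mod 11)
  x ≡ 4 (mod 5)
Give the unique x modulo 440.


Moduli 8, 11, 5 are pairwise coprime; by CRT there is a unique solution modulo M = 8 · 11 · 5 = 440.
Solve pairwise, accumulating the modulus:
  Start with x ≡ 5 (mod 8).
  Combine with x ≡ 9 (mod 11): since gcd(8, 11) = 1, we get a unique residue mod 88.
    Write x = 5 + 8·t and substitute into x ≡ 9 (mod 11): 8·t ≡ 9 − 5 = 4 (mod 11).
    The inverse of 8 mod 11 is 7 (since 8·7 = 56 = 5·11 + 1), so t ≡ 7·4 = 28 ≡ 6 (mod 11).
    Then x = 5 + 8·6 = 53, valid modulo lcm(8, 11) = 88: x ≡ 53 (mod 88).
  Combine with x ≡ 4 (mod 5): since gcd(88, 5) = 1, we get a unique residue mod 440.
    Write x = 53 + 88·t and substitute into x ≡ 4 (mod 5): 88·t ≡ 4 − 53 = -49 (mod 5).
    Reduce coefficients mod 5: 3·t ≡ 1 (mod 5).
    The inverse of 3 mod 5 is 2 (since 3·2 = 6 = 1·5 + 1), so t ≡ 2·1 = 2 ≡ 2 (mod 5).
    Then x = 53 + 88·2 = 229, valid modulo lcm(88, 5) = 440: x ≡ 229 (mod 440).
Verify: 229 mod 8 = 5 ✓, 229 mod 11 = 9 ✓, 229 mod 5 = 4 ✓.

x ≡ 229 (mod 440).


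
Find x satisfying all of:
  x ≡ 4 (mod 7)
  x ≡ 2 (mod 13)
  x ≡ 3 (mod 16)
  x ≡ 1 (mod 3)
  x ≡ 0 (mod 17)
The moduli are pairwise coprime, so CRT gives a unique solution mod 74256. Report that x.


Product of moduli M = 7 · 13 · 16 · 3 · 17 = 74256.
Merge one congruence at a time:
  Start: x ≡ 4 (mod 7).
  Combine with x ≡ 2 (mod 13); new modulus lcm = 91.
    Write x = 4 + 7·t and substitute into x ≡ 2 (mod 13): 7·t ≡ 2 − 4 = -2 (mod 13).
    Reduce coefficients mod 13: 7·t ≡ 11 (mod 13).
    The inverse of 7 mod 13 is 2 (since 7·2 = 14 = 1·13 + 1), so t ≡ 2·11 = 22 ≡ 9 (mod 13).
    Then x = 4 + 7·9 = 67, valid modulo lcm(7, 13) = 91: x ≡ 67 (mod 91).
  Combine with x ≡ 3 (mod 16); new modulus lcm = 1456.
    Write x = 67 + 91·t and substitute into x ≡ 3 (mod 16): 91·t ≡ 3 − 67 = -64 (mod 16).
    Reduce coefficients mod 16: 11·t ≡ 0 (mod 16).
    The inverse of 11 mod 16 is 3 (since 11·3 = 33 = 2·16 + 1), so t ≡ 3·0 = 0 ≡ 0 (mod 16).
    Then x = 67 + 91·0 = 67, valid modulo lcm(91, 16) = 1456: x ≡ 67 (mod 1456).
  Combine with x ≡ 1 (mod 3); new modulus lcm = 4368.
    Write x = 67 + 1456·t and substitute into x ≡ 1 (mod 3): 1456·t ≡ 1 − 67 = -66 (mod 3).
    Reduce coefficients mod 3: 1·t ≡ 0 (mod 3).
    So t ≡ 0 (mod 3).
    Then x = 67 + 1456·0 = 67, valid modulo lcm(1456, 3) = 4368: x ≡ 67 (mod 4368).
  Combine with x ≡ 0 (mod 17); new modulus lcm = 74256.
    Write x = 67 + 4368·t and substitute into x ≡ 0 (mod 17): 4368·t ≡ 0 − 67 = -67 (mod 17).
    Reduce coefficients mod 17: 16·t ≡ 1 (mod 17).
    The inverse of 16 mod 17 is 16 (since 16·16 = 256 = 15·17 + 1), so t ≡ 16·1 = 16 ≡ 16 (mod 17).
    Then x = 67 + 4368·16 = 69955, valid modulo lcm(4368, 17) = 74256: x ≡ 69955 (mod 74256).
Verify against each original: 69955 mod 7 = 4, 69955 mod 13 = 2, 69955 mod 16 = 3, 69955 mod 3 = 1, 69955 mod 17 = 0.

x ≡ 69955 (mod 74256).


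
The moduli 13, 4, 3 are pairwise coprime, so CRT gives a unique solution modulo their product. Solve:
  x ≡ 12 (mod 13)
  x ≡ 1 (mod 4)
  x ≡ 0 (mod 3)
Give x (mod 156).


Moduli 13, 4, 3 are pairwise coprime; by CRT there is a unique solution modulo M = 13 · 4 · 3 = 156.
Solve pairwise, accumulating the modulus:
  Start with x ≡ 12 (mod 13).
  Combine with x ≡ 1 (mod 4): since gcd(13, 4) = 1, we get a unique residue mod 52.
    Write x = 12 + 13·t and substitute into x ≡ 1 (mod 4): 13·t ≡ 1 − 12 = -11 (mod 4).
    Reduce coefficients mod 4: 1·t ≡ 1 (mod 4).
    So t ≡ 1 (mod 4).
    Then x = 12 + 13·1 = 25, valid modulo lcm(13, 4) = 52: x ≡ 25 (mod 52).
  Combine with x ≡ 0 (mod 3): since gcd(52, 3) = 1, we get a unique residue mod 156.
    Write x = 25 + 52·t and substitute into x ≡ 0 (mod 3): 52·t ≡ 0 − 25 = -25 (mod 3).
    Reduce coefficients mod 3: 1·t ≡ 2 (mod 3).
    So t ≡ 2 (mod 3).
    Then x = 25 + 52·2 = 129, valid modulo lcm(52, 3) = 156: x ≡ 129 (mod 156).
Verify: 129 mod 13 = 12 ✓, 129 mod 4 = 1 ✓, 129 mod 3 = 0 ✓.

x ≡ 129 (mod 156).


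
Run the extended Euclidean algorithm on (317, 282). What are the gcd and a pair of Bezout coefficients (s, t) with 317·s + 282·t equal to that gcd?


Euclidean algorithm on (317, 282) — divide until remainder is 0:
  317 = 1 · 282 + 35
  282 = 8 · 35 + 2
  35 = 17 · 2 + 1
  2 = 2 · 1 + 0
gcd(317, 282) = 1.
Track Bezout coefficients alongside the remainders: start with r₀ = 317 = a·1 + b·0 (s = 1, t = 0) and r₁ = 282 = a·0 + b·1 (s = 0, t = 1); each new remainder r_{k+1} = r_{k-1} − q_k·r_k inherits s_{k+1} = s_{k-1} − q_k·s_k, t_{k+1} = t_{k-1} − q_k·t_k, so r_k = a·s_k + b·t_k at every step:
  q = 1: r = 35, s = 1 − 1·0 = 1, t = 0 − 1·1 = -1  (check: 317·1 + 282·(-1) = 35)
  q = 8: r = 2, s = 0 − 8·1 = -8, t = 1 − 8·(-1) = 9  (check: 317·(-8) + 282·9 = 2)
  q = 17: r = 1, s = 1 − 17·(-8) = 137, t = -1 − 17·9 = -154  (check: 317·137 + 282·(-154) = 1)
The row with r = 1 (the gcd) gives the Bezout coefficients s = 137, t = -154.
Result: 317 · (137) + 282 · (-154) = 1.

gcd(317, 282) = 1; s = 137, t = -154 (check: 317·137 + 282·(-154) = 1).


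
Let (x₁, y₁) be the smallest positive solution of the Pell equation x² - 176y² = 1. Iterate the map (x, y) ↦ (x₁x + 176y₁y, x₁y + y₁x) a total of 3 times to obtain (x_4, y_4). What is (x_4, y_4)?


Step 1: Find the fundamental solution (x₁, y₁) of x² - 176y² = 1.
  Expand √176 as a continued fraction. a₀ = ⌊√176⌋ = 13; iterate m_{k+1} = d_k·a_k − m_k, d_{k+1} = (176 − m_{k+1}²)/d_k, a_{k+1} = ⌊(a₀ + m_{k+1})/d_{k+1}⌋ (starting m₀ = 0, d₀ = 1), with convergents p_k = a_k·p_{k-1} + p_{k-2}, q_k = a_k·q_{k-1} + q_{k-2} (p₋₁ = 1, q₋₁ = 0):
  k = 0: a₀ = 13; p₀/q₀ = 13/1; p₀² − 176·q₀² = 169 − 176 = -7.
  k = 1: m = 13, d = 7, a = ⌊(13 + 13)/7⌋ = 3; p/q = (3·13 + 1)/(3·1 + 0) = 40/3; p² − 176·q² = 1600 − 1584 = 16.
  k = 2: m = 8, d = 16, a = ⌊(13 + 8)/16⌋ = 1; p/q = (1·40 + 13)/(1·3 + 1) = 53/4; p² − 176·q² = 2809 − 2816 = -7.
  k = 3: m = 8, d = 7, a = ⌊(13 + 8)/7⌋ = 3; p/q = (3·53 + 40)/(3·4 + 3) = 199/15; p² − 176·q² = 39601 − 39600 = 1.
  The first convergent with p² − 176·q² = 1 gives the fundamental solution (x₁, y₁) = (199, 15).
Step 2: Apply the recurrence (x_{n+1}, y_{n+1}) = (x₁x_n + 176y₁y_n, x₁y_n + y₁x_n) repeatedly.
  From (x_1, y_1) = (199, 15): x_2 = 199·199 + 176·15·15 = 79201; y_2 = 199·15 + 15·199 = 5970.
  From (x_2, y_2) = (79201, 5970): x_3 = 199·79201 + 176·15·5970 = 31521799; y_3 = 199·5970 + 15·79201 = 2376045.
  From (x_3, y_3) = (31521799, 2376045): x_4 = 199·31521799 + 176·15·2376045 = 12545596801; y_4 = 199·2376045 + 15·31521799 = 945659940.
Step 3: Verify x_4² - 176·y_4² = 157391999093261433601 - 157391999093261433600 = 1 (should be 1). ✓

(x_1, y_1) = (199, 15); (x_4, y_4) = (12545596801, 945659940).


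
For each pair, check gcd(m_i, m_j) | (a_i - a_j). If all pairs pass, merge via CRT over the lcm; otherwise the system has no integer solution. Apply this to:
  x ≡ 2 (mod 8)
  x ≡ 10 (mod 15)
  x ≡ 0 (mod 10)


Moduli 8, 15, 10 are not pairwise coprime, so CRT works modulo lcm(m_i) when all pairwise compatibility conditions hold.
Pairwise compatibility: gcd(m_i, m_j) must divide a_i - a_j for every pair.
Merge one congruence at a time:
  Start: x ≡ 2 (mod 8).
  Combine with x ≡ 10 (mod 15): gcd(8, 15) = 1; 10 - 2 = 8, which IS divisible by 1, so compatible.
    Write x = 2 + 8·t and substitute into x ≡ 10 (mod 15): 8·t ≡ 10 − 2 = 8 (mod 15).
    The inverse of 8 mod 15 is 2 (since 8·2 = 16 = 1·15 + 1), so t ≡ 2·8 = 16 ≡ 1 (mod 15).
    Then x = 2 + 8·1 = 10, valid modulo lcm(8, 15) = 120: x ≡ 10 (mod 120).
  Combine with x ≡ 0 (mod 10): gcd(120, 10) = 10; 0 - 10 = -10, which IS divisible by 10, so compatible.
    Write x = 10 + 120·t and substitute into x ≡ 0 (mod 10): 120·t ≡ 0 − 10 = -10 (mod 10).
    Divide the congruence (and modulus) by g = 10: 12·t ≡ -1 (mod 1).
    Modulo 1 every t works; take t = 0.
    Then x = 10 + 120·0 = 10, valid modulo lcm(120, 10) = 120: x ≡ 10 (mod 120).
Verify: 10 mod 8 = 2, 10 mod 15 = 10, 10 mod 10 = 0.

x ≡ 10 (mod 120).


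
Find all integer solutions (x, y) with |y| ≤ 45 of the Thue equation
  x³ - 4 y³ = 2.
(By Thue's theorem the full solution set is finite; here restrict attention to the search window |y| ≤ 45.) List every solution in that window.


The equation is x³ - 4y³ = 2. For fixed y, x³ = 4·y³ + 2, so a solution requires the RHS to be a perfect cube.
Strategy: iterate y from -45 to 45, compute RHS = 4·y³ + 2, and check whether it is a (positive or negative) perfect cube.
Check small values of y:
  y = 0: RHS = 2 is not a perfect cube.
  y = 1: RHS = 6 is not a perfect cube.
  y = -1: RHS = -2 is not a perfect cube.
  y = 2: RHS = 34 is not a perfect cube.
  y = -2: RHS = -30 is not a perfect cube.
  y = 3: RHS = 110 is not a perfect cube.
  y = -3: RHS = -106 is not a perfect cube.
Continuing the search up to |y| = 45 finds no solutions either.
No (x, y) in the scanned range satisfies the equation.

No integer solutions with |y| ≤ 45.


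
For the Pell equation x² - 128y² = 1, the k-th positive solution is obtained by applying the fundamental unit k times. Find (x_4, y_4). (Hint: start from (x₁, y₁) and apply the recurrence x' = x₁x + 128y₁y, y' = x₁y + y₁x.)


Step 1: Find the fundamental solution (x₁, y₁) of x² - 128y² = 1.
  Expand √128 as a continued fraction. a₀ = ⌊√128⌋ = 11; iterate m_{k+1} = d_k·a_k − m_k, d_{k+1} = (128 − m_{k+1}²)/d_k, a_{k+1} = ⌊(a₀ + m_{k+1})/d_{k+1}⌋ (starting m₀ = 0, d₀ = 1), with convergents p_k = a_k·p_{k-1} + p_{k-2}, q_k = a_k·q_{k-1} + q_{k-2} (p₋₁ = 1, q₋₁ = 0):
  k = 0: a₀ = 11; p₀/q₀ = 11/1; p₀² − 128·q₀² = 121 − 128 = -7.
  k = 1: m = 11, d = 7, a = ⌊(11 + 11)/7⌋ = 3; p/q = (3·11 + 1)/(3·1 + 0) = 34/3; p² − 128·q² = 1156 − 1152 = 4.
  k = 2: m = 10, d = 4, a = ⌊(11 + 10)/4⌋ = 5; p/q = (5·34 + 11)/(5·3 + 1) = 181/16; p² − 128·q² = 32761 − 32768 = -7.
  k = 3: m = 10, d = 7, a = ⌊(11 + 10)/7⌋ = 3; p/q = (3·181 + 34)/(3·16 + 3) = 577/51; p² − 128·q² = 332929 − 332928 = 1.
  The first convergent with p² − 128·q² = 1 gives the fundamental solution (x₁, y₁) = (577, 51).
Step 2: Apply the recurrence (x_{n+1}, y_{n+1}) = (x₁x_n + 128y₁y_n, x₁y_n + y₁x_n) repeatedly.
  From (x_1, y_1) = (577, 51): x_2 = 577·577 + 128·51·51 = 665857; y_2 = 577·51 + 51·577 = 58854.
  From (x_2, y_2) = (665857, 58854): x_3 = 577·665857 + 128·51·58854 = 768398401; y_3 = 577·58854 + 51·665857 = 67917465.
  From (x_3, y_3) = (768398401, 67917465): x_4 = 577·768398401 + 128·51·67917465 = 886731088897; y_4 = 577·67917465 + 51·768398401 = 78376695756.
Step 3: Verify x_4² - 128·y_4² = 786292024016459316676609 - 786292024016459316676608 = 1 (should be 1). ✓

(x_1, y_1) = (577, 51); (x_4, y_4) = (886731088897, 78376695756).


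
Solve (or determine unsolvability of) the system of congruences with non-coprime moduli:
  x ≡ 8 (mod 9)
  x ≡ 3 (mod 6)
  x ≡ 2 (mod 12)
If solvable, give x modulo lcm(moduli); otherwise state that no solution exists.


Moduli 9, 6, 12 are not pairwise coprime, so CRT works modulo lcm(m_i) when all pairwise compatibility conditions hold.
Pairwise compatibility: gcd(m_i, m_j) must divide a_i - a_j for every pair.
Merge one congruence at a time:
  Start: x ≡ 8 (mod 9).
  Combine with x ≡ 3 (mod 6): gcd(9, 6) = 3, and 3 - 8 = -5 is NOT divisible by 3.
    ⇒ system is inconsistent (no integer solution).

No solution (the system is inconsistent).


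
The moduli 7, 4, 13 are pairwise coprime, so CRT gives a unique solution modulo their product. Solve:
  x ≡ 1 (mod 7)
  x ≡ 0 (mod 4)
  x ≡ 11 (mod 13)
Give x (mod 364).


Moduli 7, 4, 13 are pairwise coprime; by CRT there is a unique solution modulo M = 7 · 4 · 13 = 364.
Solve pairwise, accumulating the modulus:
  Start with x ≡ 1 (mod 7).
  Combine with x ≡ 0 (mod 4): since gcd(7, 4) = 1, we get a unique residue mod 28.
    Write x = 1 + 7·t and substitute into x ≡ 0 (mod 4): 7·t ≡ 0 − 1 = -1 (mod 4).
    Reduce coefficients mod 4: 3·t ≡ 3 (mod 4).
    The inverse of 3 mod 4 is 3 (since 3·3 = 9 = 2·4 + 1), so t ≡ 3·3 = 9 ≡ 1 (mod 4).
    Then x = 1 + 7·1 = 8, valid modulo lcm(7, 4) = 28: x ≡ 8 (mod 28).
  Combine with x ≡ 11 (mod 13): since gcd(28, 13) = 1, we get a unique residue mod 364.
    Write x = 8 + 28·t and substitute into x ≡ 11 (mod 13): 28·t ≡ 11 − 8 = 3 (mod 13).
    Reduce coefficients mod 13: 2·t ≡ 3 (mod 13).
    The inverse of 2 mod 13 is 7 (since 2·7 = 14 = 1·13 + 1), so t ≡ 7·3 = 21 ≡ 8 (mod 13).
    Then x = 8 + 28·8 = 232, valid modulo lcm(28, 13) = 364: x ≡ 232 (mod 364).
Verify: 232 mod 7 = 1 ✓, 232 mod 4 = 0 ✓, 232 mod 13 = 11 ✓.

x ≡ 232 (mod 364).


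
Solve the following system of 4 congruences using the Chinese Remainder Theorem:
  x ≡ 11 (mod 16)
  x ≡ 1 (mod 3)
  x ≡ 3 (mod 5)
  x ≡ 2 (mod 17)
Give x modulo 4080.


Product of moduli M = 16 · 3 · 5 · 17 = 4080.
Merge one congruence at a time:
  Start: x ≡ 11 (mod 16).
  Combine with x ≡ 1 (mod 3); new modulus lcm = 48.
    Write x = 11 + 16·t and substitute into x ≡ 1 (mod 3): 16·t ≡ 1 − 11 = -10 (mod 3).
    Reduce coefficients mod 3: 1·t ≡ 2 (mod 3).
    So t ≡ 2 (mod 3).
    Then x = 11 + 16·2 = 43, valid modulo lcm(16, 3) = 48: x ≡ 43 (mod 48).
  Combine with x ≡ 3 (mod 5); new modulus lcm = 240.
    Write x = 43 + 48·t and substitute into x ≡ 3 (mod 5): 48·t ≡ 3 − 43 = -40 (mod 5).
    Reduce coefficients mod 5: 3·t ≡ 0 (mod 5).
    The inverse of 3 mod 5 is 2 (since 3·2 = 6 = 1·5 + 1), so t ≡ 2·0 = 0 ≡ 0 (mod 5).
    Then x = 43 + 48·0 = 43, valid modulo lcm(48, 5) = 240: x ≡ 43 (mod 240).
  Combine with x ≡ 2 (mod 17); new modulus lcm = 4080.
    Write x = 43 + 240·t and substitute into x ≡ 2 (mod 17): 240·t ≡ 2 − 43 = -41 (mod 17).
    Reduce coefficients mod 17: 2·t ≡ 10 (mod 17).
    The inverse of 2 mod 17 is 9 (since 2·9 = 18 = 1·17 + 1), so t ≡ 9·10 = 90 ≡ 5 (mod 17).
    Then x = 43 + 240·5 = 1243, valid modulo lcm(240, 17) = 4080: x ≡ 1243 (mod 4080).
Verify against each original: 1243 mod 16 = 11, 1243 mod 3 = 1, 1243 mod 5 = 3, 1243 mod 17 = 2.

x ≡ 1243 (mod 4080).


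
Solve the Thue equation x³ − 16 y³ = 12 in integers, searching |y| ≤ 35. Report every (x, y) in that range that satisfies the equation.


The equation is x³ - 16y³ = 12. For fixed y, x³ = 16·y³ + 12, so a solution requires the RHS to be a perfect cube.
Strategy: iterate y from -35 to 35, compute RHS = 16·y³ + 12, and check whether it is a (positive or negative) perfect cube.
Check small values of y:
  y = 0: RHS = 12 is not a perfect cube.
  y = 1: RHS = 28 is not a perfect cube.
  y = -1: RHS = -4 is not a perfect cube.
  y = 2: RHS = 140 is not a perfect cube.
  y = -2: RHS = -116 is not a perfect cube.
  y = 3: RHS = 444 is not a perfect cube.
  y = -3: RHS = -420 is not a perfect cube.
Continuing the search up to |y| = 35 finds no solutions either.
No (x, y) in the scanned range satisfies the equation.

No integer solutions with |y| ≤ 35.


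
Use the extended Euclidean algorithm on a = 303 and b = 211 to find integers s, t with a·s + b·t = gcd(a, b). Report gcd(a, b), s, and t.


Euclidean algorithm on (303, 211) — divide until remainder is 0:
  303 = 1 · 211 + 92
  211 = 2 · 92 + 27
  92 = 3 · 27 + 11
  27 = 2 · 11 + 5
  11 = 2 · 5 + 1
  5 = 5 · 1 + 0
gcd(303, 211) = 1.
Track Bezout coefficients alongside the remainders: start with r₀ = 303 = a·1 + b·0 (s = 1, t = 0) and r₁ = 211 = a·0 + b·1 (s = 0, t = 1); each new remainder r_{k+1} = r_{k-1} − q_k·r_k inherits s_{k+1} = s_{k-1} − q_k·s_k, t_{k+1} = t_{k-1} − q_k·t_k, so r_k = a·s_k + b·t_k at every step:
  q = 1: r = 92, s = 1 − 1·0 = 1, t = 0 − 1·1 = -1  (check: 303·1 + 211·(-1) = 92)
  q = 2: r = 27, s = 0 − 2·1 = -2, t = 1 − 2·(-1) = 3  (check: 303·(-2) + 211·3 = 27)
  q = 3: r = 11, s = 1 − 3·(-2) = 7, t = -1 − 3·3 = -10  (check: 303·7 + 211·(-10) = 11)
  q = 2: r = 5, s = -2 − 2·7 = -16, t = 3 − 2·(-10) = 23  (check: 303·(-16) + 211·23 = 5)
  q = 2: r = 1, s = 7 − 2·(-16) = 39, t = -10 − 2·23 = -56  (check: 303·39 + 211·(-56) = 1)
The row with r = 1 (the gcd) gives the Bezout coefficients s = 39, t = -56.
Result: 303 · (39) + 211 · (-56) = 1.

gcd(303, 211) = 1; s = 39, t = -56 (check: 303·39 + 211·(-56) = 1).


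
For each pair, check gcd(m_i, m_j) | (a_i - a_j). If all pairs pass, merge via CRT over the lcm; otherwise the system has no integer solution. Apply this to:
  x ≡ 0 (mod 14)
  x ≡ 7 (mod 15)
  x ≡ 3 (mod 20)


Moduli 14, 15, 20 are not pairwise coprime, so CRT works modulo lcm(m_i) when all pairwise compatibility conditions hold.
Pairwise compatibility: gcd(m_i, m_j) must divide a_i - a_j for every pair.
Merge one congruence at a time:
  Start: x ≡ 0 (mod 14).
  Combine with x ≡ 7 (mod 15): gcd(14, 15) = 1; 7 - 0 = 7, which IS divisible by 1, so compatible.
    Write x = 0 + 14·t and substitute into x ≡ 7 (mod 15): 14·t ≡ 7 − 0 = 7 (mod 15).
    The inverse of 14 mod 15 is 14 (since 14·14 = 196 = 13·15 + 1), so t ≡ 14·7 = 98 ≡ 8 (mod 15).
    Then x = 0 + 14·8 = 112, valid modulo lcm(14, 15) = 210: x ≡ 112 (mod 210).
  Combine with x ≡ 3 (mod 20): gcd(210, 20) = 10, and 3 - 112 = -109 is NOT divisible by 10.
    ⇒ system is inconsistent (no integer solution).

No solution (the system is inconsistent).
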